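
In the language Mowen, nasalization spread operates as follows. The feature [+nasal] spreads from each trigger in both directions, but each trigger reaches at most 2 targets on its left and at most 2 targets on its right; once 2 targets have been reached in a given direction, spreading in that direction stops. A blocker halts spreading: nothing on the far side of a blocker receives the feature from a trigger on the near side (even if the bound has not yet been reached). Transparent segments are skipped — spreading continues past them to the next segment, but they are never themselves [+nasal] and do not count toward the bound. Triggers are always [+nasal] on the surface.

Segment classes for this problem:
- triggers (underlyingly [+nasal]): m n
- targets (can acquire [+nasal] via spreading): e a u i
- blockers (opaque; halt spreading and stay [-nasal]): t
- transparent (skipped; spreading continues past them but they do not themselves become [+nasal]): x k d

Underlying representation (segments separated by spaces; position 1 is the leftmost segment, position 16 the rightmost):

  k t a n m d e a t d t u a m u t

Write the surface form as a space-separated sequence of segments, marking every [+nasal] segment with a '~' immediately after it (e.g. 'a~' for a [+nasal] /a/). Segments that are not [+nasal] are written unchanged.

From /n/ at 4 rightward: 5 /m/ is itself a trigger — this domain ends here.
From /n/ at 4 leftward: 3 /a/ → [+nasal]; 2 /t/ blocks.
From /m/ at 5 rightward: 6 /d/ transparent; 7 /e/ → [+nasal]; 8 /a/ → [+nasal]; bound reached.
From /m/ at 5 leftward: 4 /n/ is itself a trigger — this domain ends here.
From /m/ at 14 rightward: 15 /u/ → [+nasal]; 16 /t/ blocks.
From /m/ at 14 leftward: 13 /a/ → [+nasal]; 12 /u/ → [+nasal]; bound reached.
[+nasal] positions on the surface: 3 4 5 7 8 12 13 14 15.

k t a~ n~ m~ d e~ a~ t d t u~ a~ m~ u~ t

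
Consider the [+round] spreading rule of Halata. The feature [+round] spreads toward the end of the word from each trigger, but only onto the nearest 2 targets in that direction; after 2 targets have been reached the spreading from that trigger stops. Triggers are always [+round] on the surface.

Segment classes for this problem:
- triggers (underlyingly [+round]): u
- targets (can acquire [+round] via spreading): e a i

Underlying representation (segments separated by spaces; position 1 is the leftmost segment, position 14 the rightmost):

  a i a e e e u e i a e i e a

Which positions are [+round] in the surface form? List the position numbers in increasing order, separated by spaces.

7 8 9

From /u/ at 7 rightward: 8 /e/ → [+round]; 9 /i/ → [+round]; bound reached.
Targets with no active source: positions 1 2 3 4 5 6 10 11 12 13 14 stay [-round].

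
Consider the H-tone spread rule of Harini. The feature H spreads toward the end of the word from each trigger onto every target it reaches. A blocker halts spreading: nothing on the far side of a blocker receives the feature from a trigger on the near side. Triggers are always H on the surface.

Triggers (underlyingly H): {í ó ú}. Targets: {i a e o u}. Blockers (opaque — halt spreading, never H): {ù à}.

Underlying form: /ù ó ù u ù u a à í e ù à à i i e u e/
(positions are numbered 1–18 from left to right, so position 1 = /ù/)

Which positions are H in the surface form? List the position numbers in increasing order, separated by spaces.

From /ó/ at 2 rightward: 3 /ù/ blocks.
From /í/ at 9 rightward: 10 /e/ → H; 11 /ù/ blocks.
Targets with no active source: positions 4 6 7 14 15 16 17 18 stay [-high tone].

2 9 10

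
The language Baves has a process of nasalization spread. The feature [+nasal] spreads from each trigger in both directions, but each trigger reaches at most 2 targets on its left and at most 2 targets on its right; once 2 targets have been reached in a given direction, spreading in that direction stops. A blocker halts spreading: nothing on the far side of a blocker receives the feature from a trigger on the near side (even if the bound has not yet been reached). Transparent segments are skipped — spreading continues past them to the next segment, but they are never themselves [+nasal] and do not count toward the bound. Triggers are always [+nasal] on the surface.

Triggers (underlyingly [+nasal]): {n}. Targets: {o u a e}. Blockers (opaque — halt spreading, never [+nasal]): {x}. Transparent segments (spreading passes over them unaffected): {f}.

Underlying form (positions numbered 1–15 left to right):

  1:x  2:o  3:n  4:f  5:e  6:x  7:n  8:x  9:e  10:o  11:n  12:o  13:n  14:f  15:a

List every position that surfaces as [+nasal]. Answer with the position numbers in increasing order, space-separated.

2 3 5 7 9 10 11 12 13 15

From /n/ at 3 rightward: 4 /f/ transparent; 5 /e/ → [+nasal]; 6 /x/ blocks.
From /n/ at 3 leftward: 2 /o/ → [+nasal]; 1 /x/ blocks.
From /n/ at 7 rightward: 8 /x/ blocks.
From /n/ at 7 leftward: 6 /x/ blocks.
From /n/ at 11 rightward: 12 /o/ → [+nasal]; 13 /n/ is itself a trigger — this domain ends here.
From /n/ at 11 leftward: 10 /o/ → [+nasal]; 9 /e/ → [+nasal]; bound reached.
From /n/ at 13 rightward: 14 /f/ transparent; 15 /a/ → [+nasal]; word edge.
From /n/ at 13 leftward: 12 /o/ → [+nasal]; 11 /n/ is itself a trigger — this domain ends here.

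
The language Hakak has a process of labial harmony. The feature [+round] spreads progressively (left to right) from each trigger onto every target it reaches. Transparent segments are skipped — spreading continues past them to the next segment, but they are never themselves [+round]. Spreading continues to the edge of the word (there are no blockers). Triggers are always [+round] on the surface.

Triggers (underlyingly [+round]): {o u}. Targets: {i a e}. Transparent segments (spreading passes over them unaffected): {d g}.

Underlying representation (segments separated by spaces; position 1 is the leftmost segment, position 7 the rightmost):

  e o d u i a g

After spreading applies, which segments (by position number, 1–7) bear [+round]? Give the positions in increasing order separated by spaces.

From /o/ at 2 rightward: 3 /d/ transparent; 4 /u/ is itself a trigger — this domain ends here.
From /u/ at 4 rightward: 5 /i/ → [+round]; 6 /a/ → [+round]; 7 /g/ transparent; word edge.
Target with no active source: position 1 stays [-round].

2 4 5 6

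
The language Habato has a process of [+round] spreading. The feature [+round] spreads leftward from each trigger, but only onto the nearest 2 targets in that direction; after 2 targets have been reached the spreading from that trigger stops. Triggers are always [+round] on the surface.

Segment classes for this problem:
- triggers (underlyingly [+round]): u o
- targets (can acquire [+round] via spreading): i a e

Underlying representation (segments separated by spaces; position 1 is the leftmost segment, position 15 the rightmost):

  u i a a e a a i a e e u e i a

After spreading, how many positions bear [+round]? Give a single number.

From /u/ at 1 leftward: word edge.
From /u/ at 12 leftward: 11 /e/ → [+round]; 10 /e/ → [+round]; bound reached.
Targets with no active source: positions 2 3 4 5 6 7 8 9 13 14 15 stay [-round].
[+round] positions on the surface: 1 10 11 12.

4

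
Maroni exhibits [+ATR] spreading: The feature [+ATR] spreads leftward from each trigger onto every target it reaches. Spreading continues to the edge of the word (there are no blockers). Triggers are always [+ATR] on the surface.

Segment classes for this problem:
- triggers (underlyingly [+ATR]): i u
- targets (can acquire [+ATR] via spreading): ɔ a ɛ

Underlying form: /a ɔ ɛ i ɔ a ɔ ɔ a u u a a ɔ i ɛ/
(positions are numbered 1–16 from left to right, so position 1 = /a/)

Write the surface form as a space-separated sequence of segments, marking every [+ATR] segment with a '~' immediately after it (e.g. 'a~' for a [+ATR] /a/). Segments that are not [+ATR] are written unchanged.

a~ ɔ~ ɛ~ i~ ɔ~ a~ ɔ~ ɔ~ a~ u~ u~ a~ a~ ɔ~ i~ ɛ

From /i/ at 4 leftward: 3 /ɛ/ → [+ATR]; 2 /ɔ/ → [+ATR]; 1 /a/ → [+ATR]; word edge.
From /u/ at 10 leftward: 9 /a/ → [+ATR]; 8 /ɔ/ → [+ATR]; 7 /ɔ/ → [+ATR]; 6 /a/ → [+ATR]; 5 /ɔ/ → [+ATR]; 4 /i/ is itself a trigger — this domain ends here.
From /u/ at 11 leftward: 10 /u/ is itself a trigger — this domain ends here.
From /i/ at 15 leftward: 14 /ɔ/ → [+ATR]; 13 /a/ → [+ATR]; 12 /a/ → [+ATR]; 11 /u/ is itself a trigger — this domain ends here.
Target with no active source: position 16 stays [-ATR].
[+ATR] positions on the surface: 1 2 3 4 5 6 7 8 9 10 11 12 13 14 15.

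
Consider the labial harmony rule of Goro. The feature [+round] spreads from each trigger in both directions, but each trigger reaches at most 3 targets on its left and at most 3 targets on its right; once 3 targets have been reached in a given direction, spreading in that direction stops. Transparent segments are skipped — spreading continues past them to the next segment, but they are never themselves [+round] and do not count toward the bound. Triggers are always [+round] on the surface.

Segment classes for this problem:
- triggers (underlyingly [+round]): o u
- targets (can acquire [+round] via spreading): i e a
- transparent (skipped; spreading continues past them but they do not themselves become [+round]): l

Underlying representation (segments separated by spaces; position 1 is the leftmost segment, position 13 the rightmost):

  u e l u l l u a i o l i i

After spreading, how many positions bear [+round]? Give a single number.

9

From /u/ at 1 rightward: 2 /e/ → [+round]; 3 /l/ transparent; 4 /u/ is itself a trigger — this domain ends here.
From /u/ at 1 leftward: word edge.
From /u/ at 4 rightward: 5 /l/ transparent; 6 /l/ transparent; 7 /u/ is itself a trigger — this domain ends here.
From /u/ at 4 leftward: 3 /l/ transparent; 2 /e/ → [+round]; 1 /u/ is itself a trigger — this domain ends here.
From /u/ at 7 rightward: 8 /a/ → [+round]; 9 /i/ → [+round]; 10 /o/ is itself a trigger — this domain ends here.
From /u/ at 7 leftward: 6 /l/ transparent; 5 /l/ transparent; 4 /u/ is itself a trigger — this domain ends here.
From /o/ at 10 rightward: 11 /l/ transparent; 12 /i/ → [+round]; 13 /i/ → [+round]; word edge.
From /o/ at 10 leftward: 9 /i/ → [+round]; 8 /a/ → [+round]; 7 /u/ is itself a trigger — this domain ends here.
[+round] positions on the surface: 1 2 4 7 8 9 10 12 13.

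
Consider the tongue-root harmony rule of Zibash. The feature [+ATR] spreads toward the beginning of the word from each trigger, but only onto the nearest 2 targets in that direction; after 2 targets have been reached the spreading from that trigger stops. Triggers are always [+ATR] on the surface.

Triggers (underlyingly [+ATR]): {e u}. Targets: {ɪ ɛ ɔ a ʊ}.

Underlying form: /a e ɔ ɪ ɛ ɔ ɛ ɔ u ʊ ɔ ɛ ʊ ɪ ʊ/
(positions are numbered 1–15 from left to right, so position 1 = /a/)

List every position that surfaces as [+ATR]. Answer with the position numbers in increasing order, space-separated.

1 2 7 8 9

From /e/ at 2 leftward: 1 /a/ → [+ATR]; word edge.
From /u/ at 9 leftward: 8 /ɔ/ → [+ATR]; 7 /ɛ/ → [+ATR]; bound reached.
Targets with no active source: positions 3 4 5 6 10 11 12 13 14 15 stay [-ATR].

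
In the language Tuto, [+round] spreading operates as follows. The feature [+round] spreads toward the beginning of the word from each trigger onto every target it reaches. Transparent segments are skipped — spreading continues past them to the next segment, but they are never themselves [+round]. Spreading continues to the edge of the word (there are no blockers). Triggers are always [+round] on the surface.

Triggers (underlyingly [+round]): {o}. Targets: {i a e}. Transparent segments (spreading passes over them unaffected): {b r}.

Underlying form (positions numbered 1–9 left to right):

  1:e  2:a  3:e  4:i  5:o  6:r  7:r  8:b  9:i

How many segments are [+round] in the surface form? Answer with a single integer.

From /o/ at 5 leftward: 4 /i/ → [+round]; 3 /e/ → [+round]; 2 /a/ → [+round]; 1 /e/ → [+round]; word edge.
Target with no active source: position 9 stays [-round].
[+round] positions on the surface: 1 2 3 4 5.

5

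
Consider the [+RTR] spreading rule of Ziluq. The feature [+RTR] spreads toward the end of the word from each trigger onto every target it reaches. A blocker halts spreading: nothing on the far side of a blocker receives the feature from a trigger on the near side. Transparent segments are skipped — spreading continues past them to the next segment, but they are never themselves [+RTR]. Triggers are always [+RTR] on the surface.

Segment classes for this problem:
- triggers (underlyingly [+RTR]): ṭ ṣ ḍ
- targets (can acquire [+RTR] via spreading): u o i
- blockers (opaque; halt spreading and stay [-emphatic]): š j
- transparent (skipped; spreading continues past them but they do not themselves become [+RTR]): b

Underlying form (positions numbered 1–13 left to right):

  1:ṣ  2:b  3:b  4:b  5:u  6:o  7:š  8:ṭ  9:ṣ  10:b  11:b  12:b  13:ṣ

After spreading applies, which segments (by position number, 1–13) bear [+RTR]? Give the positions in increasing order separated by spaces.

1 5 6 8 9 13

From /ṣ/ at 1 rightward: 2 /b/ transparent; 3 /b/ transparent; 4 /b/ transparent; 5 /u/ → [+RTR]; 6 /o/ → [+RTR]; 7 /š/ blocks.
From /ṭ/ at 8 rightward: 9 /ṣ/ is itself a trigger — this domain ends here.
From /ṣ/ at 9 rightward: 10 /b/ transparent; 11 /b/ transparent; 12 /b/ transparent; 13 /ṣ/ is itself a trigger — this domain ends here.
From /ṣ/ at 13 rightward: word edge.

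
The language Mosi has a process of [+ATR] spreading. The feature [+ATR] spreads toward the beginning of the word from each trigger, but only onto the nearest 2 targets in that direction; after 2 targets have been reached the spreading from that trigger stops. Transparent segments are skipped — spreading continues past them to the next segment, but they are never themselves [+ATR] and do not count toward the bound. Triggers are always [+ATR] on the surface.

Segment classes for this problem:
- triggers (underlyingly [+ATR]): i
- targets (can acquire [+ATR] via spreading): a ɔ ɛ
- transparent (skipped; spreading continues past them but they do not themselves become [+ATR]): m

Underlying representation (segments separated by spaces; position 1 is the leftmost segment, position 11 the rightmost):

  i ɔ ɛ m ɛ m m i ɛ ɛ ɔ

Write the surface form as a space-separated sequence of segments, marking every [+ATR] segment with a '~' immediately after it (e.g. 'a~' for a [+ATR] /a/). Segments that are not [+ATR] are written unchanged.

From /i/ at 1 leftward: word edge.
From /i/ at 8 leftward: 7 /m/ transparent; 6 /m/ transparent; 5 /ɛ/ → [+ATR]; 4 /m/ transparent; 3 /ɛ/ → [+ATR]; bound reached.
Targets with no active source: positions 2 9 10 11 stay [-ATR].
[+ATR] positions on the surface: 1 3 5 8.

i~ ɔ ɛ~ m ɛ~ m m i~ ɛ ɛ ɔ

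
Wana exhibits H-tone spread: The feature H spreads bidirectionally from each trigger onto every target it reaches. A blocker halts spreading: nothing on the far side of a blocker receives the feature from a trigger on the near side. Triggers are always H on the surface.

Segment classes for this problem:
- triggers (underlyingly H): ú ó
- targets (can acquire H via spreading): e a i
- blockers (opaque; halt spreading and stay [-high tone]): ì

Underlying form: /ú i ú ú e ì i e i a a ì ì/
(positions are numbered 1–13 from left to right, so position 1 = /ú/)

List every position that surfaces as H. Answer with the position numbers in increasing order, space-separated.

1 2 3 4 5

From /ú/ at 1 rightward: 2 /i/ → H; 3 /ú/ is itself a trigger — this domain ends here.
From /ú/ at 1 leftward: word edge.
From /ú/ at 3 rightward: 4 /ú/ is itself a trigger — this domain ends here.
From /ú/ at 3 leftward: 2 /i/ → H; 1 /ú/ is itself a trigger — this domain ends here.
From /ú/ at 4 rightward: 5 /e/ → H; 6 /ì/ blocks.
From /ú/ at 4 leftward: 3 /ú/ is itself a trigger — this domain ends here.
Targets with no active source: positions 7 8 9 10 11 stay [-high tone].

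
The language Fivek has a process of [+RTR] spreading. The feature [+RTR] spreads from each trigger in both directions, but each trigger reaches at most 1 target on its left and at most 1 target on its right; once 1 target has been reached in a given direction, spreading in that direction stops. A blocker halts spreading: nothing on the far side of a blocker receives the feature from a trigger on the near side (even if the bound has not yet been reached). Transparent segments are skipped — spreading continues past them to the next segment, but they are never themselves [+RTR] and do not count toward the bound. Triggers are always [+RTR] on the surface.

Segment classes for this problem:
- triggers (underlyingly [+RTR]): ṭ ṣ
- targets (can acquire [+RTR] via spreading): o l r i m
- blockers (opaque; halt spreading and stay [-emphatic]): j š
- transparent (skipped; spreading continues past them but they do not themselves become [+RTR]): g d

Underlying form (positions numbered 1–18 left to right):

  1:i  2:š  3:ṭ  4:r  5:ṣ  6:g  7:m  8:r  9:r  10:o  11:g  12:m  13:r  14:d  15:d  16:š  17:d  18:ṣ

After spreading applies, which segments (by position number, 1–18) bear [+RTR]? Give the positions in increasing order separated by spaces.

From /ṭ/ at 3 rightward: 4 /r/ → [+RTR]; bound reached.
From /ṭ/ at 3 leftward: 2 /š/ blocks.
From /ṣ/ at 5 rightward: 6 /g/ transparent; 7 /m/ → [+RTR]; bound reached.
From /ṣ/ at 5 leftward: 4 /r/ → [+RTR]; bound reached.
From /ṣ/ at 18 rightward: word edge.
From /ṣ/ at 18 leftward: 17 /d/ transparent; 16 /š/ blocks.
Targets with no active source: positions 1 8 9 10 12 13 stay [-emphatic].

3 4 5 7 18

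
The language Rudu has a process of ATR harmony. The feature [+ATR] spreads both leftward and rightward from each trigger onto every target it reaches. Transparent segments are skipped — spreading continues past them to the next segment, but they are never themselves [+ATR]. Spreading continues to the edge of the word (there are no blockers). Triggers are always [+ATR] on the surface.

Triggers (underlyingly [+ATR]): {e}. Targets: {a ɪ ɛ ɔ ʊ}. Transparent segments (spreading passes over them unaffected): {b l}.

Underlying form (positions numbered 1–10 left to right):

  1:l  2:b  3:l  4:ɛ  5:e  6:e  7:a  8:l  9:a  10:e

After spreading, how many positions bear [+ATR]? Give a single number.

From /e/ at 5 rightward: 6 /e/ is itself a trigger — this domain ends here.
From /e/ at 5 leftward: 4 /ɛ/ → [+ATR]; 3 /l/ transparent; 2 /b/ transparent; 1 /l/ transparent; word edge.
From /e/ at 6 rightward: 7 /a/ → [+ATR]; 8 /l/ transparent; 9 /a/ → [+ATR]; 10 /e/ is itself a trigger — this domain ends here.
From /e/ at 6 leftward: 5 /e/ is itself a trigger — this domain ends here.
From /e/ at 10 rightward: word edge.
From /e/ at 10 leftward: 9 /a/ → [+ATR]; 8 /l/ transparent; 7 /a/ → [+ATR]; 6 /e/ is itself a trigger — this domain ends here.
[+ATR] positions on the surface: 4 5 6 7 9 10.

6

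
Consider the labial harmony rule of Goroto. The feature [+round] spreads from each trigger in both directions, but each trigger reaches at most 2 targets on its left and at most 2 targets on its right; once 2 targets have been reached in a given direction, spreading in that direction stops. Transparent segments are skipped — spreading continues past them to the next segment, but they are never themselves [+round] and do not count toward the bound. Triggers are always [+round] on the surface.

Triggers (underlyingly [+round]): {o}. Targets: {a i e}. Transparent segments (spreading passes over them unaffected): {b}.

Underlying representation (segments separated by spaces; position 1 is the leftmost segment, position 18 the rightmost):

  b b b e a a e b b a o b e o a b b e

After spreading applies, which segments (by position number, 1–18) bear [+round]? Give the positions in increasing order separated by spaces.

From /o/ at 11 rightward: 12 /b/ transparent; 13 /e/ → [+round]; 14 /o/ is itself a trigger — this domain ends here.
From /o/ at 11 leftward: 10 /a/ → [+round]; 9 /b/ transparent; 8 /b/ transparent; 7 /e/ → [+round]; bound reached.
From /o/ at 14 rightward: 15 /a/ → [+round]; 16 /b/ transparent; 17 /b/ transparent; 18 /e/ → [+round]; bound reached.
From /o/ at 14 leftward: 13 /e/ → [+round]; 12 /b/ transparent; 11 /o/ is itself a trigger — this domain ends here.
Targets with no active source: positions 4 5 6 stay [-round].

7 10 11 13 14 15 18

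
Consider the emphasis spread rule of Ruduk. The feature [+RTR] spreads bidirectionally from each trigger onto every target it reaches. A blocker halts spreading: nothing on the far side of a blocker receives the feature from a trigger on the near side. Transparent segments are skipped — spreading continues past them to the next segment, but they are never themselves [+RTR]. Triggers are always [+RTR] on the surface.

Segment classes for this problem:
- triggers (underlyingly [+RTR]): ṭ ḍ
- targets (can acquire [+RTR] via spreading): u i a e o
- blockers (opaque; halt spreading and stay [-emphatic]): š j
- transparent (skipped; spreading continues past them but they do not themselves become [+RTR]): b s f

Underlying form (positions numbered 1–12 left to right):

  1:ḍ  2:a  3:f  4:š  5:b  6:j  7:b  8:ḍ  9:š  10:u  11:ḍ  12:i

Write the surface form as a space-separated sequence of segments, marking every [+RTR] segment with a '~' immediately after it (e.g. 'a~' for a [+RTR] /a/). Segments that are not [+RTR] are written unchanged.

ḍ~ a~ f š b j b ḍ~ š u~ ḍ~ i~

From /ḍ/ at 1 rightward: 2 /a/ → [+RTR]; 3 /f/ transparent; 4 /š/ blocks.
From /ḍ/ at 1 leftward: word edge.
From /ḍ/ at 8 rightward: 9 /š/ blocks.
From /ḍ/ at 8 leftward: 7 /b/ transparent; 6 /j/ blocks.
From /ḍ/ at 11 rightward: 12 /i/ → [+RTR]; word edge.
From /ḍ/ at 11 leftward: 10 /u/ → [+RTR]; 9 /š/ blocks.
[+RTR] positions on the surface: 1 2 8 10 11 12.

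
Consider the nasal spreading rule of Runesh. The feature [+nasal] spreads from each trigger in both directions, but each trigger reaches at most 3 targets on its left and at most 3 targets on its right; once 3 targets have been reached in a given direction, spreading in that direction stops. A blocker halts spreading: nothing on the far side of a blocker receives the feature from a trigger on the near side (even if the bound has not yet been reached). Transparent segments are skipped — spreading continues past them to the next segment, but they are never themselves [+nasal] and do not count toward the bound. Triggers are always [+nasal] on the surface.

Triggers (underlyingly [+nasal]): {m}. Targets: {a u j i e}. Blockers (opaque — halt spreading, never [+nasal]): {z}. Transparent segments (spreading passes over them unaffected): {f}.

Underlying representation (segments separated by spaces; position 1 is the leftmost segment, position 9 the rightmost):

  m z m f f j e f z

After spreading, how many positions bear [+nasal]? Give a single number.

4

From /m/ at 1 rightward: 2 /z/ blocks.
From /m/ at 1 leftward: word edge.
From /m/ at 3 rightward: 4 /f/ transparent; 5 /f/ transparent; 6 /j/ → [+nasal]; 7 /e/ → [+nasal]; 8 /f/ transparent; 9 /z/ blocks.
From /m/ at 3 leftward: 2 /z/ blocks.
[+nasal] positions on the surface: 1 3 6 7.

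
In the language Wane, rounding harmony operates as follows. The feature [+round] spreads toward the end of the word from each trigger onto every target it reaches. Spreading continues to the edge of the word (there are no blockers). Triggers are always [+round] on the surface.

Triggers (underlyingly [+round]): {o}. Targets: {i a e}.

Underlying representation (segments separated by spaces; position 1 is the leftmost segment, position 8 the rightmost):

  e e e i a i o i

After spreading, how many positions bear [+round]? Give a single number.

2

From /o/ at 7 rightward: 8 /i/ → [+round]; word edge.
Targets with no active source: positions 1 2 3 4 5 6 stay [-round].
[+round] positions on the surface: 7 8.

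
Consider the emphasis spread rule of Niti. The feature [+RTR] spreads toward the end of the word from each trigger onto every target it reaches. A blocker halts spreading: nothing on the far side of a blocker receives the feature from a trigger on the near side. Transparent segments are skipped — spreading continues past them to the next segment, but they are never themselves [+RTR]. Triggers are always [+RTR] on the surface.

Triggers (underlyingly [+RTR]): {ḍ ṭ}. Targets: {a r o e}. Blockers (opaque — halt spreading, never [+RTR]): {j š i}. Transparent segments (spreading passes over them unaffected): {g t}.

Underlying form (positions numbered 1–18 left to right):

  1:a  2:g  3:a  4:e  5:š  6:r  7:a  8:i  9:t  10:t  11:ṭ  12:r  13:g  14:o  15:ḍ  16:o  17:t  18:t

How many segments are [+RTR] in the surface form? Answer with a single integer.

From /ṭ/ at 11 rightward: 12 /r/ → [+RTR]; 13 /g/ transparent; 14 /o/ → [+RTR]; 15 /ḍ/ is itself a trigger — this domain ends here.
From /ḍ/ at 15 rightward: 16 /o/ → [+RTR]; 17 /t/ transparent; 18 /t/ transparent; word edge.
Targets with no active source: positions 1 3 4 6 7 stay [-emphatic].
[+RTR] positions on the surface: 11 12 14 15 16.

5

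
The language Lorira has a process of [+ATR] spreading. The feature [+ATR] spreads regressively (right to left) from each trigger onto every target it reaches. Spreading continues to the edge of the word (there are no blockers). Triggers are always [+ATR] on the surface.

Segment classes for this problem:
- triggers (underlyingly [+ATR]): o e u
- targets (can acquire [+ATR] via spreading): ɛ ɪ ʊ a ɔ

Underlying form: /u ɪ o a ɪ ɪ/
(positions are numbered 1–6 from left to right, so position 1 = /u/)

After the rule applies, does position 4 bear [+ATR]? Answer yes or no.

no

From /u/ at 1 leftward: word edge.
From /o/ at 3 leftward: 2 /ɪ/ → [+ATR]; 1 /u/ is itself a trigger — this domain ends here.
Targets with no active source: positions 4 5 6 stay [-ATR].
[+ATR] positions on the surface: 1 2 3.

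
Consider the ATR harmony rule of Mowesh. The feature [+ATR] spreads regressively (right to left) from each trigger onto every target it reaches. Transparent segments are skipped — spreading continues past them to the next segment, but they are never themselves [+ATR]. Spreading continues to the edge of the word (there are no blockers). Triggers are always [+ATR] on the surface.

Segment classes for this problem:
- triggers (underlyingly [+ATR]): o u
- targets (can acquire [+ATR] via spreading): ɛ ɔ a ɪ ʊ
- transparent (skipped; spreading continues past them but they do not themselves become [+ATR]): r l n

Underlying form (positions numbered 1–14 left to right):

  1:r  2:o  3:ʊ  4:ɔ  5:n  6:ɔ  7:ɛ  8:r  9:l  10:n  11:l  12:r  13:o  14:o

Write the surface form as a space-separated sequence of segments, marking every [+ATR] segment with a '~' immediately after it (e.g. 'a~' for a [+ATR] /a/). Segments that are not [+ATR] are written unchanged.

r o~ ʊ~ ɔ~ n ɔ~ ɛ~ r l n l r o~ o~

From /o/ at 2 leftward: 1 /r/ transparent; word edge.
From /o/ at 13 leftward: 12 /r/ transparent; 11 /l/ transparent; 10 /n/ transparent; 9 /l/ transparent; 8 /r/ transparent; 7 /ɛ/ → [+ATR]; 6 /ɔ/ → [+ATR]; 5 /n/ transparent; 4 /ɔ/ → [+ATR]; 3 /ʊ/ → [+ATR]; 2 /o/ is itself a trigger — this domain ends here.
From /o/ at 14 leftward: 13 /o/ is itself a trigger — this domain ends here.
[+ATR] positions on the surface: 2 3 4 6 7 13 14.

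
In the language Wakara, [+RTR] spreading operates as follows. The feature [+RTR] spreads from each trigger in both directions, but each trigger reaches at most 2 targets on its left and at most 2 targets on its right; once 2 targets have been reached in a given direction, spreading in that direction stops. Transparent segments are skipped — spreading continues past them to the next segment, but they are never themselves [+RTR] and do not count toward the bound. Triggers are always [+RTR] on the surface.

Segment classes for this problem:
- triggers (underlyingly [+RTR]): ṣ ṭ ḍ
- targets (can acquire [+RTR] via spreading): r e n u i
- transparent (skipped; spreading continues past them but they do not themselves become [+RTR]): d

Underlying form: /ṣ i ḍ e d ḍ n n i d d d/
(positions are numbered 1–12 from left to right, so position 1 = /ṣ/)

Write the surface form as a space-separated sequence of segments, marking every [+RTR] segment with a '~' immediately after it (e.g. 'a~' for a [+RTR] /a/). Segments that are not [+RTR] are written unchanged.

ṣ~ i~ ḍ~ e~ d ḍ~ n~ n~ i d d d

From /ṣ/ at 1 rightward: 2 /i/ → [+RTR]; 3 /ḍ/ is itself a trigger — this domain ends here.
From /ṣ/ at 1 leftward: word edge.
From /ḍ/ at 3 rightward: 4 /e/ → [+RTR]; 5 /d/ transparent; 6 /ḍ/ is itself a trigger — this domain ends here.
From /ḍ/ at 3 leftward: 2 /i/ → [+RTR]; 1 /ṣ/ is itself a trigger — this domain ends here.
From /ḍ/ at 6 rightward: 7 /n/ → [+RTR]; 8 /n/ → [+RTR]; bound reached.
From /ḍ/ at 6 leftward: 5 /d/ transparent; 4 /e/ → [+RTR]; 3 /ḍ/ is itself a trigger — this domain ends here.
Target with no active source: position 9 stays [-emphatic].
[+RTR] positions on the surface: 1 2 3 4 6 7 8.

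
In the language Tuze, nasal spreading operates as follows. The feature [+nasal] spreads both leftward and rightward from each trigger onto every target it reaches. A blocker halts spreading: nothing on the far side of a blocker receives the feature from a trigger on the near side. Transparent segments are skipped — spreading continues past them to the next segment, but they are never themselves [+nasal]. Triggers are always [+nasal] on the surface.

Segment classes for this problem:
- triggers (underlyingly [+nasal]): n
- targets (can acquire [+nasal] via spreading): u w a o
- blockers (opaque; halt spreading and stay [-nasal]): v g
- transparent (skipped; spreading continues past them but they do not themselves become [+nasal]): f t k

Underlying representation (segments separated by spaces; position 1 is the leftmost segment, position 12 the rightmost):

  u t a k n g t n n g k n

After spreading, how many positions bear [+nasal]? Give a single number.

6

From /n/ at 5 rightward: 6 /g/ blocks.
From /n/ at 5 leftward: 4 /k/ transparent; 3 /a/ → [+nasal]; 2 /t/ transparent; 1 /u/ → [+nasal]; word edge.
From /n/ at 8 rightward: 9 /n/ is itself a trigger — this domain ends here.
From /n/ at 8 leftward: 7 /t/ transparent; 6 /g/ blocks.
From /n/ at 9 rightward: 10 /g/ blocks.
From /n/ at 9 leftward: 8 /n/ is itself a trigger — this domain ends here.
From /n/ at 12 rightward: word edge.
From /n/ at 12 leftward: 11 /k/ transparent; 10 /g/ blocks.
[+nasal] positions on the surface: 1 3 5 8 9 12.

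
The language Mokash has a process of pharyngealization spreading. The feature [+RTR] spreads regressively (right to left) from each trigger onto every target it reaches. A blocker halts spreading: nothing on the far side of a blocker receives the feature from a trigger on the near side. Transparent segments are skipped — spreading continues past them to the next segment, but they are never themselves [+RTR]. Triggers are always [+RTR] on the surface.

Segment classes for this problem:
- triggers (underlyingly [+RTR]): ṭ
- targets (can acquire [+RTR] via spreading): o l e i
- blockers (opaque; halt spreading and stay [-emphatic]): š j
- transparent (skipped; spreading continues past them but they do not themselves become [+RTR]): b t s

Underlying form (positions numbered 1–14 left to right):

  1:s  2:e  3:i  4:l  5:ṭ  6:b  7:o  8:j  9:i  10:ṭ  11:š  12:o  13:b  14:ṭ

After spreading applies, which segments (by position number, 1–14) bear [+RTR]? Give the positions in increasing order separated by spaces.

From /ṭ/ at 5 leftward: 4 /l/ → [+RTR]; 3 /i/ → [+RTR]; 2 /e/ → [+RTR]; 1 /s/ transparent; word edge.
From /ṭ/ at 10 leftward: 9 /i/ → [+RTR]; 8 /j/ blocks.
From /ṭ/ at 14 leftward: 13 /b/ transparent; 12 /o/ → [+RTR]; 11 /š/ blocks.
Target with no active source: position 7 stays [-emphatic].

2 3 4 5 9 10 12 14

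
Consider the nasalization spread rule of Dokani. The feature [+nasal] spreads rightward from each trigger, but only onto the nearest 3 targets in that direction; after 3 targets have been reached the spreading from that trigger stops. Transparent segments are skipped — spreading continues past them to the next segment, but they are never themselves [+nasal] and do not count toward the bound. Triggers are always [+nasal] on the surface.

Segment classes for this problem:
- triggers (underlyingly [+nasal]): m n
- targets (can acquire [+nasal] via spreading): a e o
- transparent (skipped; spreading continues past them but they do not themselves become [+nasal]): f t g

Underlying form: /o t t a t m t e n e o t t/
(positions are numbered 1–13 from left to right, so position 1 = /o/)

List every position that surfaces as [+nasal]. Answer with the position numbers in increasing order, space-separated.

From /m/ at 6 rightward: 7 /t/ transparent; 8 /e/ → [+nasal]; 9 /n/ is itself a trigger — this domain ends here.
From /n/ at 9 rightward: 10 /e/ → [+nasal]; 11 /o/ → [+nasal]; 12 /t/ transparent; 13 /t/ transparent; word edge.
Targets with no active source: positions 1 4 stay [-nasal].

6 8 9 10 11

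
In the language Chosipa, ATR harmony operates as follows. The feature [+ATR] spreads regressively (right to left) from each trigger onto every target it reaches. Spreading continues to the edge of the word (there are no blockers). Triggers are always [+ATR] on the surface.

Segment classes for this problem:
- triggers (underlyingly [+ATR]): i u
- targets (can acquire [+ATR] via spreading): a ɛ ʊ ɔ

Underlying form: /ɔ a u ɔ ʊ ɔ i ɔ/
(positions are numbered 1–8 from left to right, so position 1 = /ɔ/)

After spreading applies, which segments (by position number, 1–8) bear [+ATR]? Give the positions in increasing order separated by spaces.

From /u/ at 3 leftward: 2 /a/ → [+ATR]; 1 /ɔ/ → [+ATR]; word edge.
From /i/ at 7 leftward: 6 /ɔ/ → [+ATR]; 5 /ʊ/ → [+ATR]; 4 /ɔ/ → [+ATR]; 3 /u/ is itself a trigger — this domain ends here.
Target with no active source: position 8 stays [-ATR].

1 2 3 4 5 6 7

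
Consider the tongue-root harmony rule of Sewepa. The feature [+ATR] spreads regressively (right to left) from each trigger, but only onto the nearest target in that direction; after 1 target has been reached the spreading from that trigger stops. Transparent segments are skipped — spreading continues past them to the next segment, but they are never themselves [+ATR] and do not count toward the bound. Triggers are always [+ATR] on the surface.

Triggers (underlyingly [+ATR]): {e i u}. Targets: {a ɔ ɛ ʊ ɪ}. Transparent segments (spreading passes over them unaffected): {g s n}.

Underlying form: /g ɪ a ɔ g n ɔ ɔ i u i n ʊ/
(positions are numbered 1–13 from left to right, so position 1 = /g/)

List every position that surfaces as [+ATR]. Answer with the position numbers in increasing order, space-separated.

From /i/ at 9 leftward: 8 /ɔ/ → [+ATR]; bound reached.
From /u/ at 10 leftward: 9 /i/ is itself a trigger — this domain ends here.
From /i/ at 11 leftward: 10 /u/ is itself a trigger — this domain ends here.
Targets with no active source: positions 2 3 4 7 13 stay [-ATR].

8 9 10 11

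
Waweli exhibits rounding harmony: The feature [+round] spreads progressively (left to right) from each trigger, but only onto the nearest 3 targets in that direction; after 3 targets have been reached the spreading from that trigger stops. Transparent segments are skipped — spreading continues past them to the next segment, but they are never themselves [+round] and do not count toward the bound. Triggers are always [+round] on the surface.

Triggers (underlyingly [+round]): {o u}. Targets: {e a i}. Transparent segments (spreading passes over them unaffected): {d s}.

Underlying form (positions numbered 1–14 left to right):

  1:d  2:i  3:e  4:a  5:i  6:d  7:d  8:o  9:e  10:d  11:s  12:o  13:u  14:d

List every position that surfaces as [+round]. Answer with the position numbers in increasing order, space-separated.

8 9 12 13

From /o/ at 8 rightward: 9 /e/ → [+round]; 10 /d/ transparent; 11 /s/ transparent; 12 /o/ is itself a trigger — this domain ends here.
From /o/ at 12 rightward: 13 /u/ is itself a trigger — this domain ends here.
From /u/ at 13 rightward: 14 /d/ transparent; word edge.
Targets with no active source: positions 2 3 4 5 stay [-round].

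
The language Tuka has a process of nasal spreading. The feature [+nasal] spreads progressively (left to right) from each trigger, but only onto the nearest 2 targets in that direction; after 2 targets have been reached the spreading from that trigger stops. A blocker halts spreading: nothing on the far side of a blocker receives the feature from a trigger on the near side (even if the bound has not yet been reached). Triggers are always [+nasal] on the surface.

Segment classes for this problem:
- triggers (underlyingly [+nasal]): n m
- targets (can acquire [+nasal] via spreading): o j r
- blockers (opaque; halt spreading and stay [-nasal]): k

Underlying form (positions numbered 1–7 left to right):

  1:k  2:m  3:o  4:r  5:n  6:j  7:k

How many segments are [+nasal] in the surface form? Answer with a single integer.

From /m/ at 2 rightward: 3 /o/ → [+nasal]; 4 /r/ → [+nasal]; bound reached.
From /n/ at 5 rightward: 6 /j/ → [+nasal]; 7 /k/ blocks.
[+nasal] positions on the surface: 2 3 4 5 6.

5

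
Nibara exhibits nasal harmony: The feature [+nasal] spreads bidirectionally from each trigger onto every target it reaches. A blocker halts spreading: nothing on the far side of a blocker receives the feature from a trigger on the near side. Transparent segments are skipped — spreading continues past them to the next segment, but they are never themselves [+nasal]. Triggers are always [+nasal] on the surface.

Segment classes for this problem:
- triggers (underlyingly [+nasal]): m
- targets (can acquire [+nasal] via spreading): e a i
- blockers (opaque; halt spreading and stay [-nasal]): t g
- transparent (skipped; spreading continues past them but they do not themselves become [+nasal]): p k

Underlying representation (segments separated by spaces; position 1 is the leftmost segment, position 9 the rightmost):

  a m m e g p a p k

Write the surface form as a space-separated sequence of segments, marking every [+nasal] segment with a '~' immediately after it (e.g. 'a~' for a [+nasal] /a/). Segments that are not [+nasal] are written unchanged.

a~ m~ m~ e~ g p a p k

From /m/ at 2 rightward: 3 /m/ is itself a trigger — this domain ends here.
From /m/ at 2 leftward: 1 /a/ → [+nasal]; word edge.
From /m/ at 3 rightward: 4 /e/ → [+nasal]; 5 /g/ blocks.
From /m/ at 3 leftward: 2 /m/ is itself a trigger — this domain ends here.
Target with no active source: position 7 stays [-nasal].
[+nasal] positions on the surface: 1 2 3 4.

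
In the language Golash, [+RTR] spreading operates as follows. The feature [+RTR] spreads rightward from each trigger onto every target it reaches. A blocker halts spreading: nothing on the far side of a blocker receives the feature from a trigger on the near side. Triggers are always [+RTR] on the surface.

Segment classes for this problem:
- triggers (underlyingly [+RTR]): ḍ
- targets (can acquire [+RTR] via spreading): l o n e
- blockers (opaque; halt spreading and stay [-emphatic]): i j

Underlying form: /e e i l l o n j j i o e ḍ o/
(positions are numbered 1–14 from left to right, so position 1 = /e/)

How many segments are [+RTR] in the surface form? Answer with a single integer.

2

From /ḍ/ at 13 rightward: 14 /o/ → [+RTR]; word edge.
Targets with no active source: positions 1 2 4 5 6 7 11 12 stay [-emphatic].
[+RTR] positions on the surface: 13 14.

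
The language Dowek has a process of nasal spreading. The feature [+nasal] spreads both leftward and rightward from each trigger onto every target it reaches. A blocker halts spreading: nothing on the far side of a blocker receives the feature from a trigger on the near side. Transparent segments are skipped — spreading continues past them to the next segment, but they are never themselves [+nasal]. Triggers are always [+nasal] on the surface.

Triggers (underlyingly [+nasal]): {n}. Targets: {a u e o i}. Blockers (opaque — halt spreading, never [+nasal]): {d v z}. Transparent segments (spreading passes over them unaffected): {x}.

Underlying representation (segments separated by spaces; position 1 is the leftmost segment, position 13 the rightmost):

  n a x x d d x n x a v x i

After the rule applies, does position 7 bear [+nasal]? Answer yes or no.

From /n/ at 1 rightward: 2 /a/ → [+nasal]; 3 /x/ transparent; 4 /x/ transparent; 5 /d/ blocks.
From /n/ at 1 leftward: word edge.
From /n/ at 8 rightward: 9 /x/ transparent; 10 /a/ → [+nasal]; 11 /v/ blocks.
From /n/ at 8 leftward: 7 /x/ transparent; 6 /d/ blocks.
Target with no active source: position 13 stays [-nasal].
[+nasal] positions on the surface: 1 2 8 10.

no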